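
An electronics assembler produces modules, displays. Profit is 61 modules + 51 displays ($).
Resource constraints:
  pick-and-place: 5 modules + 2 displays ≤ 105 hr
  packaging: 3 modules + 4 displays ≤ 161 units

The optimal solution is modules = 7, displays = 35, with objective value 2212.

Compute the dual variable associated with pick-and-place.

At the optimum: pick-and-place uses 105 of 105 (binding); packaging uses 161 of 161 (binding).
Dual feasibility on the basic columns requires 5·y_pick-and-place + 3·y_packaging = 61, 2·y_pick-and-place + 4·y_packaging = 51.
Solving: y_pick-and-place = 6.5, y_packaging = 9.5.
Shadow price of pick-and-place = 6.5.

6.5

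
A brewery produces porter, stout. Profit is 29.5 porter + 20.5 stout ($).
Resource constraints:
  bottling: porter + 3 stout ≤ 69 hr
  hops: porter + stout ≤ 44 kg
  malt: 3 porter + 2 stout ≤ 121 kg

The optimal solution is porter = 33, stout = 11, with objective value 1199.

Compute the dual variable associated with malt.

9

At the optimum: bottling uses 66 of 69 (slack = 3); hops uses 44 of 44 (binding); malt uses 121 of 121 (binding).
Since bottling is not tight, its dual is 0.
Dual feasibility on the basic columns requires 1·y_hops + 3·y_malt = 29.5, 1·y_hops + 2·y_malt = 20.5.
→ y_hops = 2.5 and y_malt = 9.
Shadow price of malt = 9.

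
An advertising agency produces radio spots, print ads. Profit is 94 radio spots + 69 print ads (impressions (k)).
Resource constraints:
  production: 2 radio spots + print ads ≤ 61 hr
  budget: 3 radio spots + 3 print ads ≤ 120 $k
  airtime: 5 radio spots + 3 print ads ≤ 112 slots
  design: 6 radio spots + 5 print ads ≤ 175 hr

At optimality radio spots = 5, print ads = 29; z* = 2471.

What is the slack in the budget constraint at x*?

18

budget used = 3·5 + 3·29 = 102; slack = 120 − 102 = 18.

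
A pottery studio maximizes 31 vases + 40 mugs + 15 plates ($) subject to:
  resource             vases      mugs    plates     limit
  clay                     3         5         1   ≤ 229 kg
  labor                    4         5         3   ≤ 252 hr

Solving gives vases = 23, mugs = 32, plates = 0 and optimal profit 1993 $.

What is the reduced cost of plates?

-7

Both clay and labor are binding at x*.
From A_Bᵀ y = c: 3·y_clay + 4·y_labor = 31; 5·y_clay + 5·y_labor = 40.
Solving: y_clay = 1, y_labor = 7.
Reduced cost of plates: c₃ − yᵀa₃ = 15 − (1·1 + 7·3) = 15 − 22 = -7.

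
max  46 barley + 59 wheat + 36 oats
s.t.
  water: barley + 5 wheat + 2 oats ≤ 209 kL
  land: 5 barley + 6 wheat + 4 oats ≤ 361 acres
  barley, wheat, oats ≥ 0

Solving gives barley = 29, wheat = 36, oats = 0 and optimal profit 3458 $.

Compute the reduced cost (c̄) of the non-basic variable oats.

At the optimum: water uses 209 of 209 (binding); land uses 361 of 361 (binding).
Dual feasibility on the basic columns requires 1·y_water + 5·y_land = 46, 5·y_water + 6·y_land = 59.
This yields shadow prices y_water = 1, y_land = 9.
Reduced cost of oats: c₃ − yᵀa₃ = 36 − (1·2 + 9·4) = 36 − 38 = -2.

-2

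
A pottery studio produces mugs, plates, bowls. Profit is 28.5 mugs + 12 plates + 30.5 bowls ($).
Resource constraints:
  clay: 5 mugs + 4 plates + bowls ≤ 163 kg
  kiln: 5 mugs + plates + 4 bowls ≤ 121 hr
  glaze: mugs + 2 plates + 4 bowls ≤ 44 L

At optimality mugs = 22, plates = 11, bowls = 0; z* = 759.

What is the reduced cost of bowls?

-3.5

At the optimum: clay uses 154 of 163 (slack = 9); kiln uses 121 of 121 (binding); glaze uses 44 of 44 (binding).
Slack constraints have shadow price 0 (complementary slackness).
From A_Bᵀ y = c: 5·y_kiln + 1·y_glaze = 28.5; 1·y_kiln + 2·y_glaze = 12.
Solving: y_kiln = 5, y_glaze = 3.5.
Reduced cost of bowls: c₃ − yᵀa₃ = 30.5 − (5·4 + 3.5·4) = 30.5 − 34 = -3.5.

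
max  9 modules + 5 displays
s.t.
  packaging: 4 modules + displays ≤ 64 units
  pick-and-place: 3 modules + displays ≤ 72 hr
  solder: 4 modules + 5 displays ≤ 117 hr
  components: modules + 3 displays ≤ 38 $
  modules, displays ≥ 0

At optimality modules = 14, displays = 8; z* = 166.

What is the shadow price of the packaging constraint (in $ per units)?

At the optimum: packaging uses 64 of 64 (binding); pick-and-place uses 50 of 72 (slack = 22); solder uses 96 of 117 (slack = 21); components uses 38 of 38 (binding).
By complementary slackness, y = 0 for the non-binding constraints.
The binding rows give the dual system: 4·y_packaging + 1·y_components = 9 and 1·y_packaging + 3·y_components = 5.
→ y_packaging = 2 and y_components = 1.
Shadow price of packaging = 2.

2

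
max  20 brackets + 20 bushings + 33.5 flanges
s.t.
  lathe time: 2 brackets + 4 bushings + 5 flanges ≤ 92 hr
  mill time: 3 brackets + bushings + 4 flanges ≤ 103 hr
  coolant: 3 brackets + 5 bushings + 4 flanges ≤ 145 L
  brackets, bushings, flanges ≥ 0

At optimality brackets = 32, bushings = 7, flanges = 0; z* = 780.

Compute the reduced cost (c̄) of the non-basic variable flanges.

Binding: lathe time and mill time. Non-binding: coolant (14 unused).
By complementary slackness, y = 0 for the non-binding constraint.
The binding rows give the dual system: 2·y_lathe time + 3·y_mill time = 20 and 4·y_lathe time + 1·y_mill time = 20.
→ y_lathe time = 4 and y_mill time = 4.
Reduced cost of flanges: c₃ − yᵀa₃ = 33.5 − (4·5 + 4·4) = 33.5 − 36 = -2.5.

-2.5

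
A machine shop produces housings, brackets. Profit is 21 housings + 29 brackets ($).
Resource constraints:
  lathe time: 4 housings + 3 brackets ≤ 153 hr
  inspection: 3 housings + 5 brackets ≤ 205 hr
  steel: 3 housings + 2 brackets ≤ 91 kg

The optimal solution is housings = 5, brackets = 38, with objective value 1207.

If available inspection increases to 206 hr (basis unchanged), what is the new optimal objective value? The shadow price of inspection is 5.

1212

Δb = 1, so new z* = 1207 + (5)·(1) = 1207 + 5 = 1212.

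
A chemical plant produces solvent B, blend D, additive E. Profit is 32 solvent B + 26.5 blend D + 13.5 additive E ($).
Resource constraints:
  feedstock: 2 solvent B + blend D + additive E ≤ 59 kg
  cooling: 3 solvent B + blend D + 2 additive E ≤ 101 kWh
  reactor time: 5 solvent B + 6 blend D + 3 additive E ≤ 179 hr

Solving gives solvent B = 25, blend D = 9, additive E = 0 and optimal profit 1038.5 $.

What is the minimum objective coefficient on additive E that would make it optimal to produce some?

17.5

Binding: feedstock and reactor time. Non-binding: cooling (17 unused).
By complementary slackness, y = 0 for the non-binding constraint.
Dual feasibility on the basic columns requires 2·y_feedstock + 5·y_reactor time = 32, 1·y_feedstock + 6·y_reactor time = 26.5.
→ y_feedstock = 8.5 and y_reactor time = 3.
additive E enters the basis when its profit ≥ yᵀa₃ = 8.5·1 + 3·3 = 17.5.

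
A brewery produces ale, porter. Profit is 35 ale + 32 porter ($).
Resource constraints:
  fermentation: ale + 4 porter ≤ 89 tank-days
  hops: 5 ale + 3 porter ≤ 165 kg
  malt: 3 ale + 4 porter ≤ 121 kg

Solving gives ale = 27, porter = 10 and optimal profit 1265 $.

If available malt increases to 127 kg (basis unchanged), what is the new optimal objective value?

1295

At the optimum: fermentation uses 67 of 89 (slack = 22); hops uses 165 of 165 (binding); malt uses 121 of 121 (binding).
Slack constraints have shadow price 0 (complementary slackness).
Dual feasibility on the basic columns requires 5·y_hops + 3·y_malt = 35, 3·y_hops + 4·y_malt = 32.
This yields shadow prices y_hops = 4, y_malt = 5.
Δz = y_malt·Δb = 5 × (6) = 30, so new z* = 1265 + 30 = 1295.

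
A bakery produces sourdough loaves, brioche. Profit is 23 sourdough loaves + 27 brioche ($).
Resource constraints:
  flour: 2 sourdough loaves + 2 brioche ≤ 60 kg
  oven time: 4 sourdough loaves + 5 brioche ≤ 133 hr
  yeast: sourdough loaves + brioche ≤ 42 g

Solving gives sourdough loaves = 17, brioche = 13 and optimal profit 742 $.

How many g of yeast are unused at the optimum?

yeast used = 1·17 + 1·13 = 30; slack = 42 − 30 = 12.

12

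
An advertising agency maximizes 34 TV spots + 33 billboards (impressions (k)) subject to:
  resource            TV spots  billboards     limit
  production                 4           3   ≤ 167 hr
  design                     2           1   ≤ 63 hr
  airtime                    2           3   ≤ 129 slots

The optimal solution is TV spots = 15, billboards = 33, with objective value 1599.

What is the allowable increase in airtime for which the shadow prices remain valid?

16

Binding constraints: design, airtime. The basis is B = [[2,1],[2,3]] with det 4.
Per unit increase in airtime, x* moves by d = (-0.25, 0.5).
The basis stays optimal until production becomes binding; allowable increase = 16 slots.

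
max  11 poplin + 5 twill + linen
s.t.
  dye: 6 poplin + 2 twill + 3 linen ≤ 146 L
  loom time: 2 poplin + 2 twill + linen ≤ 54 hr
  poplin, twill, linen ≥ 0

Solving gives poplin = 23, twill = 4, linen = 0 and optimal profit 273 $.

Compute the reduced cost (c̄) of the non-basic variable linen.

-4.5

Check each constraint at x*: dye 146/146 (tight); loom time 54/54 (tight).
The binding rows give the dual system: 6·y_dye + 2·y_loom time = 11 and 2·y_dye + 2·y_loom time = 5.
→ y_dye = 1.5 and y_loom time = 1.
Reduced cost of linen: c₃ − yᵀa₃ = 1 − (1.5·3 + 1·1) = 1 − 5.5 = -4.5.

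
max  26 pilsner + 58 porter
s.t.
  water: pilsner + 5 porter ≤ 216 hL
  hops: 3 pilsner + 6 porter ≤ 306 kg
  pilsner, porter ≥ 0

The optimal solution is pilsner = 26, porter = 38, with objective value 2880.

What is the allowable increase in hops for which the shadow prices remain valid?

Binding constraints: water, hops. The basis is B = [[1,5],[3,6]] with det -9.
Per unit increase in hops, x* moves by d = (0.5556, -0.1111).
The basis stays optimal until porter reaches 0; allowable increase = 342 kg.

342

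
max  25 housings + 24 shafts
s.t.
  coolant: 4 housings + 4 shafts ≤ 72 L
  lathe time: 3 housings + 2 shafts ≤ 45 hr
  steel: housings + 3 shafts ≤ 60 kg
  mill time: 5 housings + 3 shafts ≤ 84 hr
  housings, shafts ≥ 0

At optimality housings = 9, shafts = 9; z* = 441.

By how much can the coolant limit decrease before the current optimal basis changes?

Binding constraints: coolant, lathe time. The basis is B = [[4,4],[3,2]] with det -4.
Per unit decrease in coolant, x* moves by d = (0.5, -0.75).
The basis stays optimal until shafts reaches 0; allowable decrease = 12 L.

12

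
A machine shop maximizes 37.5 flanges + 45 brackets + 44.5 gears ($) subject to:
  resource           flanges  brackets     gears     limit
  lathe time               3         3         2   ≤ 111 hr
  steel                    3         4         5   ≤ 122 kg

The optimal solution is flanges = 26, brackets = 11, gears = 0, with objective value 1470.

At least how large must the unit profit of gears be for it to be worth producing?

Check each constraint at x*: lathe time 111/111 (tight); steel 122/122 (tight).
The binding rows give the dual system: 3·y_lathe time + 3·y_steel = 37.5 and 3·y_lathe time + 4·y_steel = 45.
→ y_lathe time = 5 and y_steel = 7.5.
gears enters the basis when its profit ≥ yᵀa₃ = 5·2 + 7.5·5 = 47.5.

47.5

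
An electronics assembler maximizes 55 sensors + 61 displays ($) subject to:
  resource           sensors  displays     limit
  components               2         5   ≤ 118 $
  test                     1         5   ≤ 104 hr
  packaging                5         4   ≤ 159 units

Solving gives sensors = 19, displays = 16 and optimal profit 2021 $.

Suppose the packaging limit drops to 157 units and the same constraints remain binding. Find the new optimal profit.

Binding: components and packaging. Non-binding: test (5 unused).
Slack constraints have shadow price 0 (complementary slackness).
Dual feasibility on the basic columns requires 2·y_components + 5·y_packaging = 55, 5·y_components + 4·y_packaging = 61.
This yields shadow prices y_components = 5, y_packaging = 9.
Δz = y_packaging·Δb = 9 × (-2) = -18, so new z* = 2021 − 18 = 2003.

2003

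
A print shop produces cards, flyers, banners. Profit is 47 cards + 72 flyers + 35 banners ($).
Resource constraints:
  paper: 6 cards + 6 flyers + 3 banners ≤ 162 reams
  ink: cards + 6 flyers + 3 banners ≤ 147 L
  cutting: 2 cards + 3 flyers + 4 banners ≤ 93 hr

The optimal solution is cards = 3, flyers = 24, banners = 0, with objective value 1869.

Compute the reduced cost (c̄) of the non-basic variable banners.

-1

Binding: paper and ink. Non-binding: cutting (15 unused).
By complementary slackness, y = 0 for the non-binding constraint.
The binding rows give the dual system: 6·y_paper + 1·y_ink = 47 and 6·y_paper + 6·y_ink = 72.
→ y_paper = 7 and y_ink = 5.
Reduced cost of banners: c₃ − yᵀa₃ = 35 − (7·3 + 5·3) = 35 − 36 = -1.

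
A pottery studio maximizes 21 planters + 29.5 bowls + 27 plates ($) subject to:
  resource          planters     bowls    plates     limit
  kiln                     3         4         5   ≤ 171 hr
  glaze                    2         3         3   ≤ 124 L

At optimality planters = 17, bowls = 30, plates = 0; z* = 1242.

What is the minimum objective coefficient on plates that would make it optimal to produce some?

Both kiln and glaze are binding at x*.
The binding rows give the dual system: 3·y_kiln + 2·y_glaze = 21 and 4·y_kiln + 3·y_glaze = 29.5.
This yields shadow prices y_kiln = 4, y_glaze = 4.5.
plates enters the basis when its profit ≥ yᵀa₃ = 4·5 + 4.5·3 = 33.5.

33.5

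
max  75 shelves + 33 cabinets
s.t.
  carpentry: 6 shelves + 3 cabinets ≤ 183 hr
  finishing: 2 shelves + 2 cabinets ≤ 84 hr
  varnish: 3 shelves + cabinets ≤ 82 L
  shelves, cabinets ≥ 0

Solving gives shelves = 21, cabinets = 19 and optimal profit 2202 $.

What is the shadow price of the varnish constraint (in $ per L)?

9

At the optimum: carpentry uses 183 of 183 (binding); finishing uses 80 of 84 (slack = 4); varnish uses 82 of 82 (binding).
Slack constraints have shadow price 0 (complementary slackness).
From A_Bᵀ y = c: 6·y_carpentry + 3·y_varnish = 75; 3·y_carpentry + 1·y_varnish = 33.
This yields shadow prices y_carpentry = 8, y_varnish = 9.
Shadow price of varnish = 9.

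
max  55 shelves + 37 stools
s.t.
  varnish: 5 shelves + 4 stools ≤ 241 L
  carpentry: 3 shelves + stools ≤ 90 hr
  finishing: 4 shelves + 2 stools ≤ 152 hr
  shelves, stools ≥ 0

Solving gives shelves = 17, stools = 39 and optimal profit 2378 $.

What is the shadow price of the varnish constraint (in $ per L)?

At the optimum: varnish uses 241 of 241 (binding); carpentry uses 90 of 90 (binding); finishing uses 146 of 152 (slack = 6).
Since finishing is not tight, its dual is 0.
Dual feasibility on the basic columns requires 5·y_varnish + 3·y_carpentry = 55, 4·y_varnish + 1·y_carpentry = 37.
Solving: y_varnish = 8, y_carpentry = 5.
Shadow price of varnish = 8.

8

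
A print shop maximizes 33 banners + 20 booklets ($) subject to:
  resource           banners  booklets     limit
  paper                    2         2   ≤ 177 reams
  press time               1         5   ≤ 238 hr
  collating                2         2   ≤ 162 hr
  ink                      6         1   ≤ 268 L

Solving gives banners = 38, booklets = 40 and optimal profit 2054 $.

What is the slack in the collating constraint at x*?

6

collating used = 2·38 + 2·40 = 156; slack = 162 − 156 = 6.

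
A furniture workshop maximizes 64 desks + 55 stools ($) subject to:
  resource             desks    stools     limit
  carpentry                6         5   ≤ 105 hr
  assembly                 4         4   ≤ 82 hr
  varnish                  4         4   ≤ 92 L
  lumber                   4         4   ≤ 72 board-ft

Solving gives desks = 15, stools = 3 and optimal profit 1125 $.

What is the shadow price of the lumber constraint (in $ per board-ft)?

2.5

Binding: carpentry and lumber. Non-binding: assembly (10 unused), varnish (20 unused).
Since assembly, varnish are not tight, their duals are 0.
From A_Bᵀ y = c: 6·y_carpentry + 4·y_lumber = 64; 5·y_carpentry + 4·y_lumber = 55.
This yields shadow prices y_carpentry = 9, y_lumber = 2.5.
Shadow price of lumber = 2.5.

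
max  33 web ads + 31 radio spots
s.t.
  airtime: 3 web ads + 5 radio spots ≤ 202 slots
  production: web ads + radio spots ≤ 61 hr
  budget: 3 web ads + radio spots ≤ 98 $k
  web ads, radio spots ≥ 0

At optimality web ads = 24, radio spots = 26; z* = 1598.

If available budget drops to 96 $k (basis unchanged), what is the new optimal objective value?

1586

Check each constraint at x*: airtime 202/202 (tight); production 50/61 (slack 11); budget 98/98 (tight).
Since production is not tight, its dual is 0.
Dual feasibility on the basic columns requires 3·y_airtime + 3·y_budget = 33, 5·y_airtime + 1·y_budget = 31.
This yields shadow prices y_airtime = 5, y_budget = 6.
Δz = y_budget·Δb = 6 × (-2) = -12, so new z* = 1598 − 12 = 1586.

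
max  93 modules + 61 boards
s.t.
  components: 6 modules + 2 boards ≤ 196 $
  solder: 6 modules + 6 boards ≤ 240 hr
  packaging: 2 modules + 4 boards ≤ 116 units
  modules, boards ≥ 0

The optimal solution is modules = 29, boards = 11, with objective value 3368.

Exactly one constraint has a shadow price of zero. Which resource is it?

packaging

components: 196/196 (binding)
solder: 240/240 (binding)
packaging: 102/116 (slack 14)
By complementary slackness, a constraint with positive slack has shadow price 0 → packaging.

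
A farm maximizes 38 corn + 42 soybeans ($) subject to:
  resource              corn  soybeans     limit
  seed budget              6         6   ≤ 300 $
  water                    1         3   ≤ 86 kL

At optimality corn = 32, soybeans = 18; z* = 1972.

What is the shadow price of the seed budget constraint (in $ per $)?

Check each constraint at x*: seed budget 300/300 (tight); water 86/86 (tight).
Dual feasibility on the basic columns requires 6·y_seed budget + 1·y_water = 38, 6·y_seed budget + 3·y_water = 42.
This yields shadow prices y_seed budget = 6, y_water = 2.
Shadow price of seed budget = 6.

6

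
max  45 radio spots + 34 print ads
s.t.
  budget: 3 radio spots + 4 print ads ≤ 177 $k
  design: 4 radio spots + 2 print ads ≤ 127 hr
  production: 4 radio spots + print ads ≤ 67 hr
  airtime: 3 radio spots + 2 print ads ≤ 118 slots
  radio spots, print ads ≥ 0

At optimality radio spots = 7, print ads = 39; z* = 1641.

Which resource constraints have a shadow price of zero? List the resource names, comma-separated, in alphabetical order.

airtime, design

budget: 177/177 (binding)
design: 106/127 (slack 21)
production: 67/67 (binding)
airtime: 99/118 (slack 19)
By complementary slackness, a constraint with positive slack has shadow price 0 → airtime, design.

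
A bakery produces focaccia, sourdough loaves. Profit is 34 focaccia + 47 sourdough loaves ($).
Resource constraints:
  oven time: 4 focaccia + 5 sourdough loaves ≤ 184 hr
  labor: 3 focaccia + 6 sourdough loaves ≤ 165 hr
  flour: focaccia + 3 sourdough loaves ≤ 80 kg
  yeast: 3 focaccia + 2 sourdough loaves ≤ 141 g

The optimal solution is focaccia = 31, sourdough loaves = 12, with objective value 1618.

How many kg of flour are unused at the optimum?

flour used = 1·31 + 3·12 = 67; slack = 80 − 67 = 13.

13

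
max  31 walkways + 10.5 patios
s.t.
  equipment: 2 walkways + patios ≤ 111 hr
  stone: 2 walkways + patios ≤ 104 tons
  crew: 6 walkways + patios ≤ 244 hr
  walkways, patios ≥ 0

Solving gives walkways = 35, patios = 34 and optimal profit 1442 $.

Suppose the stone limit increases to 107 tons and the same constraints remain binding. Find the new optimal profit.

Check each constraint at x*: equipment 104/111 (slack 7); stone 104/104 (tight); crew 244/244 (tight).
By complementary slackness, y = 0 for the non-binding constraint.
Dual feasibility on the basic columns requires 2·y_stone + 6·y_crew = 31, 1·y_stone + 1·y_crew = 10.5.
This yields shadow prices y_stone = 8, y_crew = 2.5.
Δz = y_stone·Δb = 8 × (3) = 24, so new z* = 1442 + 24 = 1466.

1466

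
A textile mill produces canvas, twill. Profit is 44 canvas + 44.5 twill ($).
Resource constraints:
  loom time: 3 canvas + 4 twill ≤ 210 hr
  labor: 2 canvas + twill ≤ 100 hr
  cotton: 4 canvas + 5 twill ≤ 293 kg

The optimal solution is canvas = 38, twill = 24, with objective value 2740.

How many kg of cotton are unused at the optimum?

cotton used = 4·38 + 5·24 = 272; slack = 293 − 272 = 21.

21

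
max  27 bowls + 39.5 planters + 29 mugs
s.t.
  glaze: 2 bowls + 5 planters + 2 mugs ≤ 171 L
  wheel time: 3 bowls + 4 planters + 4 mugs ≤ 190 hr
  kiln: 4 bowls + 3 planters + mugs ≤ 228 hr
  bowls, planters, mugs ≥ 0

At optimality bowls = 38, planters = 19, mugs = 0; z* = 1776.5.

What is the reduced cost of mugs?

-6

At the optimum: glaze uses 171 of 171 (binding); wheel time uses 190 of 190 (binding); kiln uses 209 of 228 (slack = 19).
Since kiln is not tight, its dual is 0.
From A_Bᵀ y = c: 2·y_glaze + 3·y_wheel time = 27; 5·y_glaze + 4·y_wheel time = 39.5.
Solving: y_glaze = 1.5, y_wheel time = 8.
Reduced cost of mugs: c₃ − yᵀa₃ = 29 − (1.5·2 + 8·4) = 29 − 35 = -6.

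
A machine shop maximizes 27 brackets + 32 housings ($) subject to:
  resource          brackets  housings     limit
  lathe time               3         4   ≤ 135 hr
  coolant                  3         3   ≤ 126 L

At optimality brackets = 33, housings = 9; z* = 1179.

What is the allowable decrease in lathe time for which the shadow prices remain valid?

Binding constraints: lathe time, coolant. The basis is B = [[3,4],[3,3]] with det -3.
Per unit decrease in lathe time, x* moves by d = (1, -1).
The basis stays optimal until housings reaches 0; allowable decrease = 9 hr.

9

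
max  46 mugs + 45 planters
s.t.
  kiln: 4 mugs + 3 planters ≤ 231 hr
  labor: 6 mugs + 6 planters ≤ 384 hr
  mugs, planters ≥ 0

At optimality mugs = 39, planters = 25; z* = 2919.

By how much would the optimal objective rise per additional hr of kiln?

1

At the optimum: kiln uses 231 of 231 (binding); labor uses 384 of 384 (binding).
From A_Bᵀ y = c: 4·y_kiln + 6·y_labor = 46; 3·y_kiln + 6·y_labor = 45.
This yields shadow prices y_kiln = 1, y_labor = 7.
Shadow price of kiln = 1.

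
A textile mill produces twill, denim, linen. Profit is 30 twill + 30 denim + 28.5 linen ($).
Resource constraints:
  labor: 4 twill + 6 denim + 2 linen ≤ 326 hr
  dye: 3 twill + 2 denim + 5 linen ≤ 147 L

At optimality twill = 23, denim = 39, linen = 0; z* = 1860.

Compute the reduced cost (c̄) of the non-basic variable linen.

At the optimum: labor uses 326 of 326 (binding); dye uses 147 of 147 (binding).
Dual feasibility on the basic columns requires 4·y_labor + 3·y_dye = 30, 6·y_labor + 2·y_dye = 30.
Solving: y_labor = 3, y_dye = 6.
Reduced cost of linen: c₃ − yᵀa₃ = 28.5 − (3·2 + 6·5) = 28.5 − 36 = -7.5.

-7.5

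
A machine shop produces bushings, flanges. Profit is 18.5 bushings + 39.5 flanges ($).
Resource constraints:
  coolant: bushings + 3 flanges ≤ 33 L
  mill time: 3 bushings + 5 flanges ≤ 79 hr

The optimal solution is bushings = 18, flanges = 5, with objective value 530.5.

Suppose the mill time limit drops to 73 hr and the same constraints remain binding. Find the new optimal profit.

506.5

At the optimum: coolant uses 33 of 33 (binding); mill time uses 79 of 79 (binding).
From A_Bᵀ y = c: 1·y_coolant + 3·y_mill time = 18.5; 3·y_coolant + 5·y_mill time = 39.5.
→ y_coolant = 6.5 and y_mill time = 4.
Δz = y_mill time·Δb = 4 × (-6) = -24, so new z* = 530.5 − 24 = 506.5.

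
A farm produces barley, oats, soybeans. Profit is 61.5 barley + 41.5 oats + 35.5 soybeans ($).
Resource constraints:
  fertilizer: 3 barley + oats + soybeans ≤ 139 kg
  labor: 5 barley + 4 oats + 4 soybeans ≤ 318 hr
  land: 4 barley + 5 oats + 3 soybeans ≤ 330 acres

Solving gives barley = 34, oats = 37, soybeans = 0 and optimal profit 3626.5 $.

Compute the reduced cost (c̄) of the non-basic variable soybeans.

-6

At the optimum: fertilizer uses 139 of 139 (binding); labor uses 318 of 318 (binding); land uses 321 of 330 (slack = 9).
Slack constraints have shadow price 0 (complementary slackness).
From A_Bᵀ y = c: 3·y_fertilizer + 5·y_labor = 61.5; 1·y_fertilizer + 4·y_labor = 41.5.
This yields shadow prices y_fertilizer = 5.5, y_labor = 9.
Reduced cost of soybeans: c₃ − yᵀa₃ = 35.5 − (5.5·1 + 9·4) = 35.5 − 41.5 = -6.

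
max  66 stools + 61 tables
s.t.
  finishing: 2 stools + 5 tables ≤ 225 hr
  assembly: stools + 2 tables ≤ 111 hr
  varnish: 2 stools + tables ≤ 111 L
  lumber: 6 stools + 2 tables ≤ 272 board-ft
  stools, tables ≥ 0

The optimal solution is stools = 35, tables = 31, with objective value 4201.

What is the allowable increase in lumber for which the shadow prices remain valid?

32.5

Binding constraints: finishing, lumber. The basis is B = [[2,5],[6,2]] with det -26.
Per unit increase in lumber, x* moves by d = (0.1923, -0.0769).
The basis stays optimal until varnish becomes binding; allowable increase = 32.5 board-ft.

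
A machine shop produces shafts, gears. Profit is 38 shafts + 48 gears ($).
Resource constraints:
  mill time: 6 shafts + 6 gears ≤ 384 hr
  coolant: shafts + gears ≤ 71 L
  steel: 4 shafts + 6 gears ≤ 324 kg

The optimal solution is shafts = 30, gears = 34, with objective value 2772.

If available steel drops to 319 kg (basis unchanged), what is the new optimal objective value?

At the optimum: mill time uses 384 of 384 (binding); coolant uses 64 of 71 (slack = 7); steel uses 324 of 324 (binding).
Slack constraints have shadow price 0 (complementary slackness).
From A_Bᵀ y = c: 6·y_mill time + 4·y_steel = 38; 6·y_mill time + 6·y_steel = 48.
This yields shadow prices y_mill time = 3, y_steel = 5.
Δz = y_steel·Δb = 5 × (-5) = -25, so new z* = 2772 − 25 = 2747.

2747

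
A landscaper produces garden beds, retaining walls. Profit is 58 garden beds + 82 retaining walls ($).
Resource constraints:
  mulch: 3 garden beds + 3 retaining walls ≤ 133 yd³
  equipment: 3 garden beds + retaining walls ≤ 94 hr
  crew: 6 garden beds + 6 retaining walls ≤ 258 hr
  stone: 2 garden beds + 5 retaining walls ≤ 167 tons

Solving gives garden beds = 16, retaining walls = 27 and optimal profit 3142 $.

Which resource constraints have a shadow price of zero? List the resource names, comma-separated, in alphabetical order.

equipment, mulch

mulch: 129/133 (slack 4)
equipment: 75/94 (slack 19)
crew: 258/258 (binding)
stone: 167/167 (binding)
By complementary slackness, a constraint with positive slack has shadow price 0 → equipment, mulch.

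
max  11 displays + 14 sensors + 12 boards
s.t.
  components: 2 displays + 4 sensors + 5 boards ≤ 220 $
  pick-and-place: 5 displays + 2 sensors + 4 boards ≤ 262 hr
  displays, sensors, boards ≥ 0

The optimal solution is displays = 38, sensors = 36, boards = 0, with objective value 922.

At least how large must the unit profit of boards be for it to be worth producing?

Check each constraint at x*: components 220/220 (tight); pick-and-place 262/262 (tight).
The binding rows give the dual system: 2·y_components + 5·y_pick-and-place = 11 and 4·y_components + 2·y_pick-and-place = 14.
→ y_components = 3 and y_pick-and-place = 1.
boards enters the basis when its profit ≥ yᵀa₃ = 3·5 + 1·4 = 19.

19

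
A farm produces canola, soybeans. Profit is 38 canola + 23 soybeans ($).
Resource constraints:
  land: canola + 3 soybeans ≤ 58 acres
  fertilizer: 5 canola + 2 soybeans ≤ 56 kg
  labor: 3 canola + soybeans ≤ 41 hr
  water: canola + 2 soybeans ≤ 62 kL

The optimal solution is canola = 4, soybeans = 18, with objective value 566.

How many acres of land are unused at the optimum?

land used = 1·4 + 3·18 = 58; slack = 58 − 58 = 0.

0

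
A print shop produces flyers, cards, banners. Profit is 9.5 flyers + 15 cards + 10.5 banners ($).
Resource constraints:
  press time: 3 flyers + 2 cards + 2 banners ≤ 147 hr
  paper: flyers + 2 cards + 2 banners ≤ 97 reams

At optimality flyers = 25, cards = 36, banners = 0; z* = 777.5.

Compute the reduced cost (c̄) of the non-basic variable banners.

-4.5

Both press time and paper are binding at x*.
The binding rows give the dual system: 3·y_press time + 1·y_paper = 9.5 and 2·y_press time + 2·y_paper = 15.
This yields shadow prices y_press time = 1, y_paper = 6.5.
Reduced cost of banners: c₃ − yᵀa₃ = 10.5 − (1·2 + 6.5·2) = 10.5 − 15 = -4.5.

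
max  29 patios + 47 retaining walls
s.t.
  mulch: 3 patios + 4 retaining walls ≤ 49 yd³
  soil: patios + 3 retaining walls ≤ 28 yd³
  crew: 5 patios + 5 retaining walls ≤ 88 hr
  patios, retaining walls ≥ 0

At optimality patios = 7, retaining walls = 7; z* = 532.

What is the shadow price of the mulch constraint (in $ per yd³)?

Binding: mulch and soil. Non-binding: crew (18 unused).
By complementary slackness, y = 0 for the non-binding constraint.
The binding rows give the dual system: 3·y_mulch + 1·y_soil = 29 and 4·y_mulch + 3·y_soil = 47.
Solving: y_mulch = 8, y_soil = 5.
Shadow price of mulch = 8.

8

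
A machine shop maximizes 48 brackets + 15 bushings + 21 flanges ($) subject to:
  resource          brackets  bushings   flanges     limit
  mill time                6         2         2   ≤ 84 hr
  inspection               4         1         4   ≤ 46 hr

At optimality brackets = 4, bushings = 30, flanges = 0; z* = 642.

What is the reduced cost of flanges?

At the optimum: mill time uses 84 of 84 (binding); inspection uses 46 of 46 (binding).
From A_Bᵀ y = c: 6·y_mill time + 4·y_inspection = 48; 2·y_mill time + 1·y_inspection = 15.
→ y_mill time = 6 and y_inspection = 3.
Reduced cost of flanges: c₃ − yᵀa₃ = 21 − (6·2 + 3·4) = 21 − 24 = -3.

-3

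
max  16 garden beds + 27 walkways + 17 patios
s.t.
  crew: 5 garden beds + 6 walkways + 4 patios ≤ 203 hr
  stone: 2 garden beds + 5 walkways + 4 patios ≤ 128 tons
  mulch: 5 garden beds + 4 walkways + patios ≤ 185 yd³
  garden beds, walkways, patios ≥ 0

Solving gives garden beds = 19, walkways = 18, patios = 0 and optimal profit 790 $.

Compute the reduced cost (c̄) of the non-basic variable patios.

-3

At the optimum: crew uses 203 of 203 (binding); stone uses 128 of 128 (binding); mulch uses 167 of 185 (slack = 18).
By complementary slackness, y = 0 for the non-binding constraint.
From A_Bᵀ y = c: 5·y_crew + 2·y_stone = 16; 6·y_crew + 5·y_stone = 27.
→ y_crew = 2 and y_stone = 3.
Reduced cost of patios: c₃ − yᵀa₃ = 17 − (2·4 + 3·4) = 17 − 20 = -3.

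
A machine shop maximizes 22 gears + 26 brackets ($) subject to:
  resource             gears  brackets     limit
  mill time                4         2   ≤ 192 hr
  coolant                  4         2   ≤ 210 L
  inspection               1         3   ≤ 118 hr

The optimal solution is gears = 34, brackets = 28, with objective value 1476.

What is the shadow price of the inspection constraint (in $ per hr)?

6

Binding: mill time and inspection. Non-binding: coolant (18 unused).
Slack constraints have shadow price 0 (complementary slackness).
Dual feasibility on the basic columns requires 4·y_mill time + 1·y_inspection = 22, 2·y_mill time + 3·y_inspection = 26.
Solving: y_mill time = 4, y_inspection = 6.
Shadow price of inspection = 6.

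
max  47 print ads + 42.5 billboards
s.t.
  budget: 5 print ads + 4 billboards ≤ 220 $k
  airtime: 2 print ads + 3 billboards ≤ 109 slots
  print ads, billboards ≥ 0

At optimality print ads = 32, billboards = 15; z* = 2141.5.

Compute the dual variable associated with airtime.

Check each constraint at x*: budget 220/220 (tight); airtime 109/109 (tight).
Dual feasibility on the basic columns requires 5·y_budget + 2·y_airtime = 47, 4·y_budget + 3·y_airtime = 42.5.
Solving: y_budget = 8, y_airtime = 3.5.
Shadow price of airtime = 3.5.

3.5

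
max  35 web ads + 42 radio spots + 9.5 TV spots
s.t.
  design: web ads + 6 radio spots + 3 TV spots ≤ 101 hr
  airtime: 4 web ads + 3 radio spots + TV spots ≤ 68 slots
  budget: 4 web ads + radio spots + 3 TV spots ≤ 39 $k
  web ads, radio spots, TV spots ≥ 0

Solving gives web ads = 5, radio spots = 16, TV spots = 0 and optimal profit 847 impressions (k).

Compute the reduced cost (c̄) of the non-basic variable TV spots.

Check each constraint at x*: design 101/101 (tight); airtime 68/68 (tight); budget 36/39 (slack 3).
By complementary slackness, y = 0 for the non-binding constraint.
The binding rows give the dual system: 1·y_design + 4·y_airtime = 35 and 6·y_design + 3·y_airtime = 42.
Solving: y_design = 3, y_airtime = 8.
Reduced cost of TV spots: c₃ − yᵀa₃ = 9.5 − (3·3 + 8·1) = 9.5 − 17 = -7.5.

-7.5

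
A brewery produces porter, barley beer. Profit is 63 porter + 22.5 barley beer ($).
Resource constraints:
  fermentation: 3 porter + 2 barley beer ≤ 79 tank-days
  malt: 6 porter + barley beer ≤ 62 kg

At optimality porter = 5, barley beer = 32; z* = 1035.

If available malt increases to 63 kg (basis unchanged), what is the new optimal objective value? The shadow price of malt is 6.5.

1041.5

Δb = 1, so new z* = 1035 + (6.5)·(1) = 1035 + 6.5 = 1041.5.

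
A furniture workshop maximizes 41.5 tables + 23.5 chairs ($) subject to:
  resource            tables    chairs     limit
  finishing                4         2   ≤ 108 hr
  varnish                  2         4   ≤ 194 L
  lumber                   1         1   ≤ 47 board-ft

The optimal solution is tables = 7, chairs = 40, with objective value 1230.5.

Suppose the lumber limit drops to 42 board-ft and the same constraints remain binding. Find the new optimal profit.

1203

At the optimum: finishing uses 108 of 108 (binding); varnish uses 174 of 194 (slack = 20); lumber uses 47 of 47 (binding).
Slack constraints have shadow price 0 (complementary slackness).
Dual feasibility on the basic columns requires 4·y_finishing + 1·y_lumber = 41.5, 2·y_finishing + 1·y_lumber = 23.5.
Solving: y_finishing = 9, y_lumber = 5.5.
Δz = y_lumber·Δb = 5.5 × (-5) = -27.5, so new z* = 1230.5 − 27.5 = 1203.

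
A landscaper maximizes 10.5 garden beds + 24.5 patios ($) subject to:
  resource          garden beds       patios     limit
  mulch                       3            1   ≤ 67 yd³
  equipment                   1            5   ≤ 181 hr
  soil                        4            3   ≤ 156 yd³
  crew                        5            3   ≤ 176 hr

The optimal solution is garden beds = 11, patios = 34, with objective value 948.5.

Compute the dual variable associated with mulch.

2

At the optimum: mulch uses 67 of 67 (binding); equipment uses 181 of 181 (binding); soil uses 146 of 156 (slack = 10); crew uses 157 of 176 (slack = 19).
Since soil, crew are not tight, their duals are 0.
Dual feasibility on the basic columns requires 3·y_mulch + 1·y_equipment = 10.5, 1·y_mulch + 5·y_equipment = 24.5.
This yields shadow prices y_mulch = 2, y_equipment = 4.5.
Shadow price of mulch = 2.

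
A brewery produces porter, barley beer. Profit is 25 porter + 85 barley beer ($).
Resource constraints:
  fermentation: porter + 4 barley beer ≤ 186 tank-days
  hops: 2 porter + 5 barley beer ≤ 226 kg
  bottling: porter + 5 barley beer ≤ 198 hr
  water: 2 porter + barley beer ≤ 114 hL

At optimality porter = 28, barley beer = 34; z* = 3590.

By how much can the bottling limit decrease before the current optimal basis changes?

Binding constraints: hops, bottling. The basis is B = [[2,5],[1,5]] with det 5.
Per unit decrease in bottling, x* moves by d = (1, -0.4).
The basis stays optimal until water becomes binding; allowable decrease = 15 hr.

15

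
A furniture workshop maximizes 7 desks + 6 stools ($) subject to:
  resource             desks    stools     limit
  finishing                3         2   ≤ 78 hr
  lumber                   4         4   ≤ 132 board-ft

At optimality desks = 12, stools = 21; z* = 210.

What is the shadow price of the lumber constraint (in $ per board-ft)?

1

Both finishing and lumber are binding at x*.
Dual feasibility on the basic columns requires 3·y_finishing + 4·y_lumber = 7, 2·y_finishing + 4·y_lumber = 6.
This yields shadow prices y_finishing = 1, y_lumber = 1.
Shadow price of lumber = 1.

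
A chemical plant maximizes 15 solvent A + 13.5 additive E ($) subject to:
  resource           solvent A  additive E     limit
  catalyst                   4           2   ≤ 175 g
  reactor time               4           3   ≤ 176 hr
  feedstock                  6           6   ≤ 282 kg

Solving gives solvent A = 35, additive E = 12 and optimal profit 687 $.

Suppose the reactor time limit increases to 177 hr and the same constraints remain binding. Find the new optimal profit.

Binding: reactor time and feedstock. Non-binding: catalyst (11 unused).
By complementary slackness, y = 0 for the non-binding constraint.
From A_Bᵀ y = c: 4·y_reactor time + 6·y_feedstock = 15; 3·y_reactor time + 6·y_feedstock = 13.5.
→ y_reactor time = 1.5 and y_feedstock = 1.5.
Δz = y_reactor time·Δb = 1.5 × (1) = 1.5, so new z* = 687 + 1.5 = 688.5.

688.5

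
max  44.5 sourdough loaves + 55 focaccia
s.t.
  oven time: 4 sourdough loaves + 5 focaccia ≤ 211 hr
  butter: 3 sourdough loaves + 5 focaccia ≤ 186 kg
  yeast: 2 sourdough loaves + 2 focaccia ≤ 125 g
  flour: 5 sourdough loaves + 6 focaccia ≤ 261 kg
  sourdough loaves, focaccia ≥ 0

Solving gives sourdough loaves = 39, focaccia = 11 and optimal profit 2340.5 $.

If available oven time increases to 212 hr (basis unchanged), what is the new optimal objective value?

2348.5

Check each constraint at x*: oven time 211/211 (tight); butter 172/186 (slack 14); yeast 100/125 (slack 25); flour 261/261 (tight).
Slack constraints have shadow price 0 (complementary slackness).
The binding rows give the dual system: 4·y_oven time + 5·y_flour = 44.5 and 5·y_oven time + 6·y_flour = 55.
Solving: y_oven time = 8, y_flour = 2.5.
Δz = y_oven time·Δb = 8 × (1) = 8, so new z* = 2340.5 + 8 = 2348.5.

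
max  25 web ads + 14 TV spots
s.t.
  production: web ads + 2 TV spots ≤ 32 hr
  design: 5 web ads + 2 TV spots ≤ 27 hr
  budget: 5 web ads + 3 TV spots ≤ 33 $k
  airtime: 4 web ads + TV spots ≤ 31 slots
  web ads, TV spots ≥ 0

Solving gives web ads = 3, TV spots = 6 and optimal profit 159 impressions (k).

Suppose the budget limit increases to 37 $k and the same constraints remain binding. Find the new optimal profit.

Check each constraint at x*: production 15/32 (slack 17); design 27/27 (tight); budget 33/33 (tight); airtime 18/31 (slack 13).
Since production, airtime are not tight, their duals are 0.
Dual feasibility on the basic columns requires 5·y_design + 5·y_budget = 25, 2·y_design + 3·y_budget = 14.
→ y_design = 1 and y_budget = 4.
Δz = y_budget·Δb = 4 × (4) = 16, so new z* = 159 + 16 = 175.

175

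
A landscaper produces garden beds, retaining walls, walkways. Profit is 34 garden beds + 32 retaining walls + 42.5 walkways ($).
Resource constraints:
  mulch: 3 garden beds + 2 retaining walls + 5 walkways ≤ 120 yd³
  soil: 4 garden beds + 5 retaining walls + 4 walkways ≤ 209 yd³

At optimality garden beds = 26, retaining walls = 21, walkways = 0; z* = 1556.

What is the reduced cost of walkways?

-3.5

Both mulch and soil are binding at x*.
From A_Bᵀ y = c: 3·y_mulch + 4·y_soil = 34; 2·y_mulch + 5·y_soil = 32.
→ y_mulch = 6 and y_soil = 4.
Reduced cost of walkways: c₃ − yᵀa₃ = 42.5 − (6·5 + 4·4) = 42.5 − 46 = -3.5.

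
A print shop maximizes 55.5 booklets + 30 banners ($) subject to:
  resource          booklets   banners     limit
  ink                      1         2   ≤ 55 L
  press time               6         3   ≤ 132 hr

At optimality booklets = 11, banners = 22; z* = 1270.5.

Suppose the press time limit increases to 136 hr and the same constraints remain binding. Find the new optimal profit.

Both ink and press time are binding at x*.
From A_Bᵀ y = c: 1·y_ink + 6·y_press time = 55.5; 2·y_ink + 3·y_press time = 30.
→ y_ink = 1.5 and y_press time = 9.
Δz = y_press time·Δb = 9 × (4) = 36, so new z* = 1270.5 + 36 = 1306.5.

1306.5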